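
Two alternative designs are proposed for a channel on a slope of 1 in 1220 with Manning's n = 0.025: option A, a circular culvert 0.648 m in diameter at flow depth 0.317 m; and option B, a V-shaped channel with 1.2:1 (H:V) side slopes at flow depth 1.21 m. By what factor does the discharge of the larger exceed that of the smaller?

Channel A: For a circular section of diameter D = 0.648 m at depth y = 0.317 m, the central angle is θ = 2 arccos(1 − 2y/D) = 3.098 rad. Then A = (D²/8)(θ − sin θ) = 0.1604 m² and P = Dθ/2 = 1.004 m. Hydraulic radius R = A/P = 0.1604/1.004 = 0.1597 m. Q_A = (1/0.025)·0.1604·0.1597^(2/3)·√0.0008197 = 0.05407 m³/s.
Channel B: For a triangular section with side slope z = 1.2: A = zy² = 1.2×1.21² = 1.757 m²; P = 2y√(1+z²) = 2×1.21×1.562 = 3.78 m. Hydraulic radius R = A/P = 1.757/3.78 = 0.4648 m. Q_B = (1/0.025)·1.757·0.4648^(2/3)·√0.0008197 = 1.207 m³/s.
The larger discharge is 1.207 m³/s and the smaller is 0.05407 m³/s; the ratio is 22.3.

22.3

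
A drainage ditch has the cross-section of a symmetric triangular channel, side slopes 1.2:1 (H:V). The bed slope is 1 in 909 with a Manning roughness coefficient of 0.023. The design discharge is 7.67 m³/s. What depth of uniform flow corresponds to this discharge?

y_n = 2.22 m

Manning's equation rearranged: A R^(2/3) = nQ / (1·√S) = 0.023 × 7.67 / (√0.0011) = 5.319.
At y = 2.47 m: A R^(2/3) = 7.069 — too large.
At y = 1.89 m: A R^(2/3) = 3.462 — too small.
At y = 2.22 m: A R^(2/3) = 5.318 — ≈ 5.319.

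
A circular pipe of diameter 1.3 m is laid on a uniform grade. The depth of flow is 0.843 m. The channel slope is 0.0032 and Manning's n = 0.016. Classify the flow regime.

For a circular section of diameter D = 1.3 m at depth y = 0.843 m, the central angle is θ = 2 arccos(1 − 2y/D) = 3.745 rad. Then A = (D²/8)(θ − sin θ) = 0.9108 m² and P = Dθ/2 = 2.434 m.
Hydraulic radius R = A/P = 0.9108/2.434 = 0.3742 m.
V = (1/n) R^(2/3) √S = (1/0.016) × 0.3742^(2/3) × √0.0032 = 1.836 m/s. Hydraulic depth D_h = A/T = 0.9108/1.241 = 0.7337 m.
Froude number Fr = V/√(g·D_h) = 1.836/√(9.81×0.7337) = 0.684, which is less than 1, so the flow is subcritical.

subcritical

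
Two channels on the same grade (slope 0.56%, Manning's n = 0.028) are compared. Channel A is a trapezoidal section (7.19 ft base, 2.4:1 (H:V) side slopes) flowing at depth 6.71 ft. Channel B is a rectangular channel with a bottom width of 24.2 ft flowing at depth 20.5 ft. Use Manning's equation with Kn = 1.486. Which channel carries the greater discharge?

channel B

Channel A: With bottom width b = 7.19 ft and side slope z = 2.4: A = (b + zy)y = (7.19 + 2.4×6.71)×6.71 = 156.3 ft²; P = b + 2y√(1+z²) = 7.19 + 2×6.71×2.6 = 42.08 ft. Hydraulic radius R = A/P = 156.3/42.08 = 3.714 ft. Q_A = (1.486/0.028)·156.3·3.714^(2/3)·√0.0056 = 1489 ft³/s.
Channel B: Flow area A = b·y = 24.2 × 20.5 = 496.1 ft². Wetted perimeter P = b + 2y = 24.2 + 2×20.5 = 65.2 ft. Hydraulic radius R = A/P = 496.1/65.2 = 7.609 ft. Q_B = (1.486/0.028)·496.1·7.609^(2/3)·√0.0056 = 7622 ft³/s.
Q_A = 1489 ft³/s vs Q_B = 7622 ft³/s, so channel B carries more.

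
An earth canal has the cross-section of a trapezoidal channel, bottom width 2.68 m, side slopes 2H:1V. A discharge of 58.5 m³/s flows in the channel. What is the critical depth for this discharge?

At critical depth, Q² T / (g A³) = 1, i.e. A³/T = Q²/g = 58.5²/9.81 = 348.9.
Trying y = 1.8 m: A³/T = 146.2 — short.
Trying y = 2.46 m: A³/T = 522 — over.
Trying y = 2.23 m: A³/T = 348 — close enough.

y_c = 2.23 m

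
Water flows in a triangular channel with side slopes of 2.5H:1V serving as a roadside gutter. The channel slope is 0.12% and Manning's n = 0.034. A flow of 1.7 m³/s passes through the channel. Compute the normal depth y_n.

y_n = 1.04 m

Manning's equation rearranged: A R^(2/3) = nQ / (1·√S) = 0.034 × 1.7 / (√0.0012) = 1.669.
Trying y = 0.712 m: A R^(2/3) = 0.6059 — short.
Trying y = 1.31 m: A R^(2/3) = 3.08 — over.
Trying y = 1.04 m: A R^(2/3) = 1.664 — matches.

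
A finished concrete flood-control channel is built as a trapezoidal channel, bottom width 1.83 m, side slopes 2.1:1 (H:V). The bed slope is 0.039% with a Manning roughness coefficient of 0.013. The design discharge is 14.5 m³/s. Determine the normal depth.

Manning's equation rearranged: A R^(2/3) = nQ / (1·√S) = 0.013 × 14.5 / (√0.00039) = 9.545.
At y = 1.95 m: A R^(2/3) = 12.01 — too large.
At y = 1.47 m: A R^(2/3) = 6.403 — too small.
At y = 1.76 m: A R^(2/3) = 9.536 — matches.

y_n = 1.76 m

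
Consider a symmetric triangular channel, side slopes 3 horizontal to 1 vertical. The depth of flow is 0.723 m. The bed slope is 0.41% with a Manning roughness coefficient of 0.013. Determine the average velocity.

For a triangular section with side slope z = 3: A = zy² = 3×0.723² = 1.568 m²; P = 2y√(1+z²) = 2×0.723×3.162 = 4.573 m.
Hydraulic radius R = A/P = 1.568/4.573 = 0.3429 m.
From Manning's equation, V = (1/n) R^(2/3) S^(1/2) = (1/0.013) × 0.3429^(2/3) × 0.0041^(1/2) = 2.41 m/s.

V = 2.41 m/s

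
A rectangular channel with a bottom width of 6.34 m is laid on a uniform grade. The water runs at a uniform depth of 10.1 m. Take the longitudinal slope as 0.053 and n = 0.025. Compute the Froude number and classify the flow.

supercritical

Flow area A = b·y = 6.34 × 10.1 = 64.03 m². Wetted perimeter P = b + 2y = 6.34 + 2×10.1 = 26.54 m.
Hydraulic radius R = A/P = 64.03/26.54 = 2.413 m.
V = (1/n) R^(2/3) √S = (1/0.025) × 2.413^(2/3) × √0.053 = 16.57 m/s. Hydraulic depth D_h = A/T = 64.03/6.34 = 10.1 m.
Froude number Fr = V/√(g·D_h) = 16.57/√(9.81×10.1) = 1.66, which is greater than 1, so the flow is supercritical.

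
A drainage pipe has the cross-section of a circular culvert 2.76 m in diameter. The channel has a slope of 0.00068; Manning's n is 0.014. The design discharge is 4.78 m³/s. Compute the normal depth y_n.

Manning's equation rearranged: A R^(2/3) = nQ / (1·√S) = 0.014 × 4.78 / (√0.00068) = 2.566.
At y = 0.997 m: A R^(2/3) = 1.303 — short.
At y = 1.61 m: A R^(2/3) = 3.005 — over.
At y = 1.46 m: A R^(2/3) = 2.567 — matches.

y_n = 1.46 m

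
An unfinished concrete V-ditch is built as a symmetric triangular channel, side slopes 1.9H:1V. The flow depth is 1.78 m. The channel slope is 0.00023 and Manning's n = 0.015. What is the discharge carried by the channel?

For a triangular section with side slope z = 1.9: A = zy² = 1.9×1.78² = 6.02 m²; P = 2y√(1+z²) = 2×1.78×2.147 = 7.644 m.
Hydraulic radius R = A/P = 6.02/7.644 = 0.7876 m.
Manning's equation: Q = (1/n) A R^(2/3) S^(1/2) = (1/0.015) × 6.02 × 0.7876^(2/3) × 0.00023^(1/2) = 5.19 m³/s.

Q = 5.19 m³/s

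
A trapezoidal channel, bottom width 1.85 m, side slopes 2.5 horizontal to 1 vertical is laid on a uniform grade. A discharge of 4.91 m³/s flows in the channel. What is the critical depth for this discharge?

y_c = 0.665 m

At critical depth, Q² T / (g A³) = 1, i.e. A³/T = Q²/g = 4.91²/9.81 = 2.458.
Try y = 0.757 m: A³/T = 4.035 — over.
Try y = 0.489 m: A³/T = 0.7897 — short.
Try y = 0.665 m: A³/T = 2.463 — ≈ 2.458.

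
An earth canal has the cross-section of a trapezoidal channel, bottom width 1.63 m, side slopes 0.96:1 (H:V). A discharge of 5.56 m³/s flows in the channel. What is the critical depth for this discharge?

At critical depth, Q² T / (g A³) = 1, i.e. A³/T = Q²/g = 5.56²/9.81 = 3.151.
At y = 0.707 m: A³/T = 1.456 — low.
At y = 1.02 m: A³/T = 5.253 — high.
At y = 0.883 m: A³/T = 3.149 — ≈ 3.151.

y_c = 0.883 m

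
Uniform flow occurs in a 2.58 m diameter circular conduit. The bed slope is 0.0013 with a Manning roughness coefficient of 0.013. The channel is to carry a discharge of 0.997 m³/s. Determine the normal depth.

Manning's equation rearranged: A R^(2/3) = nQ / (1·√S) = 0.013 × 0.997 / (√0.0013) = 0.3595.
At y = 0.651 m: A R^(2/3) = 0.5445 — high.
At y = 0.432 m: A R^(2/3) = 0.2379 — low.
At y = 0.529 m: A R^(2/3) = 0.3594 — matches.

y_n = 0.529 m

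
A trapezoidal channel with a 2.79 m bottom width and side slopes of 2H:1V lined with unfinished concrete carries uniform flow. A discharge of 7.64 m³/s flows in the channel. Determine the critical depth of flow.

y_c = 0.757 m

At critical depth, Q² T / (g A³) = 1, i.e. A³/T = Q²/g = 7.64²/9.81 = 5.95.
At y = 0.652 m: A³/T = 3.523 — low.
At y = 0.757 m: A³/T = 5.945 — ≈ 5.95.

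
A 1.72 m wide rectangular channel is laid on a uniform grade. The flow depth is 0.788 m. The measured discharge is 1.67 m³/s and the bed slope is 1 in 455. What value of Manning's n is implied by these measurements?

Flow area A = b·y = 1.72 × 0.788 = 1.355 m². Wetted perimeter P = b + 2y = 1.72 + 2×0.788 = 3.296 m.
Hydraulic radius R = A/P = 1.355/3.296 = 0.4112 m.
Rearranging Manning's equation: n = (1/Q) A R^(2/3) S^(1/2) = (1/1.67) × 1.355 × 0.4112^(2/3) × √0.002198 = 0.021.

n = 0.021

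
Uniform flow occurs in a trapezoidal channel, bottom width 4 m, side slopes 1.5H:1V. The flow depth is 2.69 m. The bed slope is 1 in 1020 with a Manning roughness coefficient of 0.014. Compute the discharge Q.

Q = 65.5 m³/s

With bottom width b = 4 m and side slope z = 1.5: A = (b + zy)y = (4 + 1.5×2.69)×2.69 = 21.61 m²; P = b + 2y√(1+z²) = 4 + 2×2.69×1.803 = 13.7 m.
Hydraulic radius R = A/P = 21.61/13.7 = 1.578 m.
Manning's equation: Q = (1/n) A R^(2/3) S^(1/2) = (1/0.014) × 21.61 × 1.578^(2/3) × 0.0009804^(1/2) = 65.5 m³/s.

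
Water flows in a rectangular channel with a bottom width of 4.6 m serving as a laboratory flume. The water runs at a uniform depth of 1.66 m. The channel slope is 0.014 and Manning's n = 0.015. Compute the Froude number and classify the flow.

supercritical

Flow area A = b·y = 4.6 × 1.66 = 7.636 m². Wetted perimeter P = b + 2y = 4.6 + 2×1.66 = 7.92 m.
Hydraulic radius R = A/P = 7.636/7.92 = 0.9641 m.
V = (1/n) R^(2/3) √S = (1/0.015) × 0.9641^(2/3) × √0.014 = 7.698 m/s. Hydraulic depth D_h = A/T = 7.636/4.6 = 1.66 m.
Froude number Fr = V/√(g·D_h) = 7.698/√(9.81×1.66) = 1.91, which is greater than 1, so the flow is supercritical.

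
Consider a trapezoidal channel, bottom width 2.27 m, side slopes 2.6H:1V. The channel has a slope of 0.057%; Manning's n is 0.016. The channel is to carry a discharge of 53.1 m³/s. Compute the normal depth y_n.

Manning's equation rearranged: A R^(2/3) = nQ / (1·√S) = 0.016 × 53.1 / (√0.00057) = 35.59.
Trying y = 3.4 m: A R^(2/3) = 55.5 — over.
Trying y = 1.99 m: A R^(2/3) = 15.87 — short.
Trying y = 2.82 m: A R^(2/3) = 35.57 — ≈ 35.59.

y_n = 2.82 m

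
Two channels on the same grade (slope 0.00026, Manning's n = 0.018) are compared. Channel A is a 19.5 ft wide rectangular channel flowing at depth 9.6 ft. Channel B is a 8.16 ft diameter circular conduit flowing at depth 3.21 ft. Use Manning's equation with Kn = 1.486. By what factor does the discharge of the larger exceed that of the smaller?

19.5

Channel A: Flow area A = b·y = 19.5 × 9.6 = 187.2 ft². Wetted perimeter P = b + 2y = 19.5 + 2×9.6 = 38.7 ft. Hydraulic radius R = A/P = 187.2/38.7 = 4.837 ft. Q_A = (1.486/0.018)·187.2·4.837^(2/3)·√0.00026 = 712.7 ft³/s.
Channel B: For a circular section of diameter D = 8.16 ft at depth y = 3.21 ft, the central angle is θ = 2 arccos(1 − 2y/D) = 2.712 rad. Then A = (D²/8)(θ − sin θ) = 19.1 ft² and P = Dθ/2 = 11.06 ft. Hydraulic radius R = A/P = 19.1/11.06 = 1.727 ft. Q_B = (1.486/0.018)·19.1·1.727^(2/3)·√0.00026 = 36.6 ft³/s.
The larger discharge is 712.7 ft³/s and the smaller is 36.6 ft³/s; the ratio is 19.5.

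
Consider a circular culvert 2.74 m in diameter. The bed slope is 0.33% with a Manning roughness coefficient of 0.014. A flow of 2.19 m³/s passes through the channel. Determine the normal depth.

Manning's equation rearranged: A R^(2/3) = nQ / (1·√S) = 0.014 × 2.19 / (√0.0033) = 0.5337.
Try y = 0.726 m: A R^(2/3) = 0.704 — too large.
Try y = 0.452 m: A R^(2/3) = 0.2709 — too small.
Try y = 0.631 m: A R^(2/3) = 0.533 — ≈ 0.5337.

y_n = 0.631 m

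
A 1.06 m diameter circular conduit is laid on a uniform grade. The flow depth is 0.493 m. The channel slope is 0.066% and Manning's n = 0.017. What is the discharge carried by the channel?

For a circular section of diameter D = 1.06 m at depth y = 0.493 m, the central angle is θ = 2 arccos(1 − 2y/D) = 3.002 rad. Then A = (D²/8)(θ − sin θ) = 0.402 m² and P = Dθ/2 = 1.591 m.
Hydraulic radius R = A/P = 0.402/1.591 = 0.2527 m.
Manning's equation: Q = (1/n) A R^(2/3) S^(1/2) = (1/0.017) × 0.402 × 0.2527^(2/3) × 0.00066^(1/2) = 0.243 m³/s.

Q = 0.243 m³/s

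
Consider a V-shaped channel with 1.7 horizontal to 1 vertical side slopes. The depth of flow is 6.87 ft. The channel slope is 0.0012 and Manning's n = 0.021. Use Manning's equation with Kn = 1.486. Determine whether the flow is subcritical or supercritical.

For a triangular section with side slope z = 1.7: A = zy² = 1.7×6.87² = 80.23 ft²; P = 2y√(1+z²) = 2×6.87×1.972 = 27.1 ft.
Hydraulic radius R = A/P = 80.23/27.1 = 2.961 ft.
V = (1.486/n) R^(2/3) √S = (1.486/0.021) × 2.961^(2/3) × √0.0012 = 5.054 ft/s. Hydraulic depth D_h = A/T = 80.23/23.36 = 3.435 ft.
Froude number Fr = V/√(g·D_h) = 5.054/√(32.2×3.435) = 0.481, which is less than 1, so the flow is subcritical.

subcritical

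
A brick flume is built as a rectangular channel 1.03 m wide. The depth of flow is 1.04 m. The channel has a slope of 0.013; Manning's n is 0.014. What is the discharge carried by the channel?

Q = 4.29 m³/s

Flow area A = b·y = 1.03 × 1.04 = 1.071 m². Wetted perimeter P = b + 2y = 1.03 + 2×1.04 = 3.11 m.
Hydraulic radius R = A/P = 1.071/3.11 = 0.3444 m.
Manning's equation: Q = (1/n) A R^(2/3) S^(1/2) = (1/0.014) × 1.071 × 0.3444^(2/3) × 0.013^(1/2) = 4.29 m³/s.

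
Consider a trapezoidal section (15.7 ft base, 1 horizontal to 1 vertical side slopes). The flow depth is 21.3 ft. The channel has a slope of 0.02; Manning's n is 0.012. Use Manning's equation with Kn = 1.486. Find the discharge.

Q = 65700 ft³/s

With bottom width b = 15.7 ft and side slope z = 1: A = (b + zy)y = (15.7 + 1×21.3)×21.3 = 788.1 ft²; P = b + 2y√(1+z²) = 15.7 + 2×21.3×1.414 = 75.95 ft.
Hydraulic radius R = A/P = 788.1/75.95 = 10.38 ft.
Manning's equation: Q = (1.486/n) A R^(2/3) S^(1/2) = (1.486/0.012) × 788.1 × 10.38^(2/3) × 0.02^(1/2) = 65700 ft³/s.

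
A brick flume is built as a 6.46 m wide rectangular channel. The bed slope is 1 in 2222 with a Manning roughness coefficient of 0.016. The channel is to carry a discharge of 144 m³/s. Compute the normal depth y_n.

Manning's equation rearranged: A R^(2/3) = nQ / (1·√S) = 0.016 × 144 / (√0.00045) = 108.6.
At y = 11.4 m: A R^(2/3) = 136.3 — too large.
At y = 6.9 m: A R^(2/3) = 75.4 — too small.
At y = 9.37 m: A R^(2/3) = 108.6 — matches.

y_n = 9.37 m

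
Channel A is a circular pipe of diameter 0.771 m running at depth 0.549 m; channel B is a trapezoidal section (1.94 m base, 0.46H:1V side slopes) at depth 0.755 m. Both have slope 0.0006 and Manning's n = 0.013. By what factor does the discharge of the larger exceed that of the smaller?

7.93

Channel A: For a circular section of diameter D = 0.771 m at depth y = 0.549 m, the central angle is θ = 2 arccos(1 − 2y/D) = 4.018 rad. Then A = (D²/8)(θ − sin θ) = 0.3556 m² and P = Dθ/2 = 1.549 m. Hydraulic radius R = A/P = 0.3556/1.549 = 0.2296 m. Q_A = (1/0.013)·0.3556·0.2296^(2/3)·√0.0006 = 0.2512 m³/s.
Channel B: With bottom width b = 1.94 m and side slope z = 0.46: A = (b + zy)y = (1.94 + 0.46×0.755)×0.755 = 1.727 m²; P = b + 2y√(1+z²) = 1.94 + 2×0.755×1.101 = 3.602 m. Hydraulic radius R = A/P = 1.727/3.602 = 0.4794 m. Q_B = (1/0.013)·1.727·0.4794^(2/3)·√0.0006 = 1.993 m³/s.
The larger discharge is 1.993 m³/s and the smaller is 0.2512 m³/s; the ratio is 7.93.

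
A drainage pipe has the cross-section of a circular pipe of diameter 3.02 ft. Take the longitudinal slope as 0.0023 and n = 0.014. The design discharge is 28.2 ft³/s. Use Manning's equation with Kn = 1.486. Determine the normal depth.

y_n = 2.31 ft

Manning's equation rearranged: A R^(2/3) = nQ / (1.486·√S) = 0.014 × 28.2 / (1.486 × √0.0023) = 5.54.
At y = 1.66 ft: A R^(2/3) = 3.475 — low.
At y = 2.81 ft: A R^(2/3) = 6.386 — high.
At y = 2.31 ft: A R^(2/3) = 5.538 — ≈ 5.54.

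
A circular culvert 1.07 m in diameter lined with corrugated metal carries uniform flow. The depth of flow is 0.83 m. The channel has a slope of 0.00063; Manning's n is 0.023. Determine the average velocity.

V = 0.515 m/s

For a circular section of diameter D = 1.07 m at depth y = 0.83 m, the central angle is θ = 2 arccos(1 − 2y/D) = 4.31 rad. Then A = (D²/8)(θ − sin θ) = 0.7484 m² and P = Dθ/2 = 2.306 m.
Hydraulic radius R = A/P = 0.7484/2.306 = 0.3246 m.
From Manning's equation, V = (1/n) R^(2/3) S^(1/2) = (1/0.023) × 0.3246^(2/3) × 0.00063^(1/2) = 0.515 m/s.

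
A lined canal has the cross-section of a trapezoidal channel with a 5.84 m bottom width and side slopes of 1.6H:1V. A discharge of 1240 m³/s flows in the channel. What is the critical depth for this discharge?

At critical depth, Q² T / (g A³) = 1, i.e. A³/T = Q²/g = 1240²/9.81 = 156700.
Trying y = 10.8 m: A³/T = 385300 — over.
Trying y = 8.78 m: A³/T = 156900 — ≈ 156700.

y_c = 8.78 m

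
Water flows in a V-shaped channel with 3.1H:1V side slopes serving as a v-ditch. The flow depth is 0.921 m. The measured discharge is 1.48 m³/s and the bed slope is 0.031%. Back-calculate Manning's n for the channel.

For a triangular section with side slope z = 3.1: A = zy² = 3.1×0.921² = 2.63 m²; P = 2y√(1+z²) = 2×0.921×3.257 = 6 m.
Hydraulic radius R = A/P = 2.63/6 = 0.4383 m.
Rearranging Manning's equation: n = (1/Q) A R^(2/3) S^(1/2) = (1/1.48) × 2.63 × 0.4383^(2/3) × √0.00031 = 0.018.

n = 0.018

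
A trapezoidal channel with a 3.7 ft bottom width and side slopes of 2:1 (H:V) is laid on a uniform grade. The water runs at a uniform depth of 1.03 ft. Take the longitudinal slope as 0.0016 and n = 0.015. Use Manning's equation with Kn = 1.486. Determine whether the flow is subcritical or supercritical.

subcritical

With bottom width b = 3.7 ft and side slope z = 2: A = (b + zy)y = (3.7 + 2×1.03)×1.03 = 5.933 ft²; P = b + 2y√(1+z²) = 3.7 + 2×1.03×2.236 = 8.306 ft.
Hydraulic radius R = A/P = 5.933/8.306 = 0.7143 ft.
V = (1.486/n) R^(2/3) √S = (1.486/0.015) × 0.7143^(2/3) × √0.0016 = 3.166 ft/s. Hydraulic depth D_h = A/T = 5.933/7.82 = 0.7587 ft.
Froude number Fr = V/√(g·D_h) = 3.166/√(32.2×0.7587) = 0.641, which is less than 1, so the flow is subcritical.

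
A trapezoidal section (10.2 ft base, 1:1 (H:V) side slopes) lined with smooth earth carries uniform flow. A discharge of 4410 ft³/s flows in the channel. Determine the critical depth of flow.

y_c = 12.3 ft

At critical depth, Q² T / (g A³) = 1, i.e. A³/T = Q²/g = 4410²/32.2 = 604000.
Trying y = 14 ft: A³/T = 1018000 — over.
Trying y = 8.65 ft: A³/T = 157600 — short.
Trying y = 12.3 ft: A³/T = 609100 — matches.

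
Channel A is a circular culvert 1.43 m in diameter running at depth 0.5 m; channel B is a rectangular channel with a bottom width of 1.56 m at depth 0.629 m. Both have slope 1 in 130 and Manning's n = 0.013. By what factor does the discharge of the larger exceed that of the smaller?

Channel A: For a circular section of diameter D = 1.43 m at depth y = 0.5 m, the central angle is θ = 2 arccos(1 − 2y/D) = 2.531 rad. Then A = (D²/8)(θ − sin θ) = 0.5003 m² and P = Dθ/2 = 1.809 m. Hydraulic radius R = A/P = 0.5003/1.809 = 0.2765 m. Q_A = (1/0.013)·0.5003·0.2765^(2/3)·√0.007692 = 1.432 m³/s.
Channel B: Flow area A = b·y = 1.56 × 0.629 = 0.9812 m². Wetted perimeter P = b + 2y = 1.56 + 2×0.629 = 2.818 m. Hydraulic radius R = A/P = 0.9812/2.818 = 0.3482 m. Q_B = (1/0.013)·0.9812·0.3482^(2/3)·√0.007692 = 3.277 m³/s.
The larger discharge is 3.277 m³/s and the smaller is 1.432 m³/s; the ratio is 2.29.

2.29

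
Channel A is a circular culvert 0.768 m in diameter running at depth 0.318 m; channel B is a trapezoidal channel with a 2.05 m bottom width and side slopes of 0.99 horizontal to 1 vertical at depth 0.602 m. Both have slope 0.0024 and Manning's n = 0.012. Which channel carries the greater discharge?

Channel A: For a circular section of diameter D = 0.768 m at depth y = 0.318 m, the central angle is θ = 2 arccos(1 − 2y/D) = 2.796 rad. Then A = (D²/8)(θ − sin θ) = 0.1812 m² and P = Dθ/2 = 1.074 m. Hydraulic radius R = A/P = 0.1812/1.074 = 0.1687 m. Q_A = (1/0.012)·0.1812·0.1687^(2/3)·√0.0024 = 0.2259 m³/s.
Channel B: With bottom width b = 2.05 m and side slope z = 0.99: A = (b + zy)y = (2.05 + 0.99×0.602)×0.602 = 1.593 m²; P = b + 2y√(1+z²) = 2.05 + 2×0.602×1.407 = 3.744 m. Hydraulic radius R = A/P = 1.593/3.744 = 0.4254 m. Q_B = (1/0.012)·1.593·0.4254^(2/3)·√0.0024 = 3.678 m³/s.
Q_A = 0.2259 m³/s vs Q_B = 3.678 m³/s, so channel B carries more.

channel B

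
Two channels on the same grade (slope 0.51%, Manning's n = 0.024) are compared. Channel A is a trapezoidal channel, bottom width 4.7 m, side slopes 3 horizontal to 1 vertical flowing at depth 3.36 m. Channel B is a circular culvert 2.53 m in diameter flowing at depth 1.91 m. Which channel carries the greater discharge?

channel A

Channel A: With bottom width b = 4.7 m and side slope z = 3: A = (b + zy)y = (4.7 + 3×3.36)×3.36 = 49.66 m²; P = b + 2y√(1+z²) = 4.7 + 2×3.36×3.162 = 25.95 m. Hydraulic radius R = A/P = 49.66/25.95 = 1.914 m. Q_A = (1/0.024)·49.66·1.914^(2/3)·√0.0051 = 227.8 m³/s.
Channel B: For a circular section of diameter D = 2.53 m at depth y = 1.91 m, the central angle is θ = 2 arccos(1 − 2y/D) = 4.212 rad. Then A = (D²/8)(θ − sin θ) = 4.072 m² and P = Dθ/2 = 5.328 m. Hydraulic radius R = A/P = 4.072/5.328 = 0.7642 m. Q_B = (1/0.024)·4.072·0.7642^(2/3)·√0.0051 = 10.13 m³/s.
Q_A = 227.8 m³/s vs Q_B = 10.13 m³/s, so channel A carries more.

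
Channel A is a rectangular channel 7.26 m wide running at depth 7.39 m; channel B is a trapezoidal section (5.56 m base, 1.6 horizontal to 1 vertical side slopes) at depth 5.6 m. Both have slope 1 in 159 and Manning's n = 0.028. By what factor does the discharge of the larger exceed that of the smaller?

1.76

Channel A: Flow area A = b·y = 7.26 × 7.39 = 53.65 m². Wetted perimeter P = b + 2y = 7.26 + 2×7.39 = 22.04 m. Hydraulic radius R = A/P = 53.65/22.04 = 2.434 m. Q_A = (1/0.028)·53.65·2.434^(2/3)·√0.006289 = 275 m³/s.
Channel B: With bottom width b = 5.56 m and side slope z = 1.6: A = (b + zy)y = (5.56 + 1.6×5.6)×5.6 = 81.31 m²; P = b + 2y√(1+z²) = 5.56 + 2×5.6×1.887 = 26.69 m. Hydraulic radius R = A/P = 81.31/26.69 = 3.046 m. Q_B = (1/0.028)·81.31·3.046^(2/3)·√0.006289 = 484 m³/s.
The larger discharge is 484 m³/s and the smaller is 275 m³/s; the ratio is 1.76.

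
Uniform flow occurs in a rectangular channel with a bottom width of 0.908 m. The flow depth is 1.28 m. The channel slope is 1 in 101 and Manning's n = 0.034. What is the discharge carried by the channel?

Q = 1.64 m³/s

Flow area A = b·y = 0.908 × 1.28 = 1.162 m². Wetted perimeter P = b + 2y = 0.908 + 2×1.28 = 3.468 m.
Hydraulic radius R = A/P = 1.162/3.468 = 0.3351 m.
Manning's equation: Q = (1/n) A R^(2/3) S^(1/2) = (1/0.034) × 1.162 × 0.3351^(2/3) × 0.009901^(1/2) = 1.64 m³/s.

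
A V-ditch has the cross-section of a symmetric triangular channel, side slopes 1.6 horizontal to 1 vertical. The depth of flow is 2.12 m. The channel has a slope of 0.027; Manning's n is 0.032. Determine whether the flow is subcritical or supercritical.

For a triangular section with side slope z = 1.6: A = zy² = 1.6×2.12² = 7.191 m²; P = 2y√(1+z²) = 2×2.12×1.887 = 8 m.
Hydraulic radius R = A/P = 7.191/8 = 0.8989 m.
V = (1/n) R^(2/3) √S = (1/0.032) × 0.8989^(2/3) × √0.027 = 4.783 m/s. Hydraulic depth D_h = A/T = 7.191/6.784 = 1.06 m.
Froude number Fr = V/√(g·D_h) = 4.783/√(9.81×1.06) = 1.48, which is greater than 1, so the flow is supercritical.

supercritical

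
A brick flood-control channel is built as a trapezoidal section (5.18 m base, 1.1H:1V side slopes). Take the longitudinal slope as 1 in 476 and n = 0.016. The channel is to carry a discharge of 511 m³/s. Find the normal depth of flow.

y_n = 6.53 m

Manning's equation rearranged: A R^(2/3) = nQ / (1·√S) = 0.016 × 511 / (√0.002101) = 178.4.
At y = 4.64 m: A R^(2/3) = 88.24 — short.
At y = 7.24 m: A R^(2/3) = 222 — over.
At y = 6.53 m: A R^(2/3) = 178.3 — matches.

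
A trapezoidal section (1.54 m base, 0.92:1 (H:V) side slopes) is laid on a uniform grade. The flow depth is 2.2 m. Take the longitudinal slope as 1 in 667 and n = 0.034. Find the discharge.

Q = 9.18 m³/s

With bottom width b = 1.54 m and side slope z = 0.92: A = (b + zy)y = (1.54 + 0.92×2.2)×2.2 = 7.841 m²; P = b + 2y√(1+z²) = 1.54 + 2×2.2×1.359 = 7.519 m.
Hydraulic radius R = A/P = 7.841/7.519 = 1.043 m.
Manning's equation: Q = (1/n) A R^(2/3) S^(1/2) = (1/0.034) × 7.841 × 1.043^(2/3) × 0.001499^(1/2) = 9.18 m³/s.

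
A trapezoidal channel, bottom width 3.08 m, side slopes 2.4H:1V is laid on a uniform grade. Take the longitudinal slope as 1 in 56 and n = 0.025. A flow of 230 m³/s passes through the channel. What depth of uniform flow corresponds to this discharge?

Manning's equation rearranged: A R^(2/3) = nQ / (1·√S) = 0.025 × 230 / (√0.01786) = 43.03.
Try y = 3.35 m: A R^(2/3) = 55.47 — over.
Try y = 2.09 m: A R^(2/3) = 19.25 — short.
Try y = 3 m: A R^(2/3) = 43.08 — close enough.

y_n = 3 m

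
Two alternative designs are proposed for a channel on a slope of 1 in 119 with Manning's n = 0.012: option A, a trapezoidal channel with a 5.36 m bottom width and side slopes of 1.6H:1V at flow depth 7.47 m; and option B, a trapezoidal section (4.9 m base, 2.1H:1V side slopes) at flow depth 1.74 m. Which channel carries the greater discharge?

channel A

Channel A: With bottom width b = 5.36 m and side slope z = 1.6: A = (b + zy)y = (5.36 + 1.6×7.47)×7.47 = 129.3 m²; P = b + 2y√(1+z²) = 5.36 + 2×7.47×1.887 = 33.55 m. Hydraulic radius R = A/P = 129.3/33.55 = 3.855 m. Q_A = (1/0.012)·129.3·3.855^(2/3)·√0.008403 = 2429 m³/s.
Channel B: With bottom width b = 4.9 m and side slope z = 2.1: A = (b + zy)y = (4.9 + 2.1×1.74)×1.74 = 14.88 m²; P = b + 2y√(1+z²) = 4.9 + 2×1.74×2.326 = 12.99 m. Hydraulic radius R = A/P = 14.88/12.99 = 1.145 m. Q_B = (1/0.012)·14.88·1.145^(2/3)·√0.008403 = 124.5 m³/s.
Q_A = 2429 m³/s vs Q_B = 124.5 m³/s, so channel A carries more.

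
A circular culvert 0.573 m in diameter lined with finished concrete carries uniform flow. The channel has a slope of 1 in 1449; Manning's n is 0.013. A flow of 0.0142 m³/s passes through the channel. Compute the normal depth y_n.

Manning's equation rearranged: A R^(2/3) = nQ / (1·√S) = 0.013 × 0.0142 / (√0.0006901) = 0.007027.
Try y = 0.146 m: A R^(2/3) = 0.01004 — over.
Try y = 0.106 m: A R^(2/3) = 0.005276 — short.
Try y = 0.122 m: A R^(2/3) = 0.007015 — matches.

y_n = 0.122 m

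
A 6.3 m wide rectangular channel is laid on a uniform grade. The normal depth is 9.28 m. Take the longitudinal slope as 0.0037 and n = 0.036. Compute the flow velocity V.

V = 2.99 m/s

Flow area A = b·y = 6.3 × 9.28 = 58.46 m². Wetted perimeter P = b + 2y = 6.3 + 2×9.28 = 24.86 m.
Hydraulic radius R = A/P = 58.46/24.86 = 2.352 m.
From Manning's equation, V = (1/n) R^(2/3) S^(1/2) = (1/0.036) × 2.352^(2/3) × 0.0037^(1/2) = 2.99 m/s.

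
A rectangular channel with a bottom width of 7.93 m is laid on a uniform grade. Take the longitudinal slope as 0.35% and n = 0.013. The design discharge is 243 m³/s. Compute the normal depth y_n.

Manning's equation rearranged: A R^(2/3) = nQ / (1·√S) = 0.013 × 243 / (√0.0035) = 53.4.
At y = 4.87 m: A R^(2/3) = 65.04 — high.
At y = 2.9 m: A R^(2/3) = 32.43 — low.
At y = 4.19 m: A R^(2/3) = 53.4 — matches.

y_n = 4.19 m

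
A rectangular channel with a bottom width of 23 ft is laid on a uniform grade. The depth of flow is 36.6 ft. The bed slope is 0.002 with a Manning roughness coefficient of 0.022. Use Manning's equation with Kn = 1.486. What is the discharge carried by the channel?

Flow area A = b·y = 23 × 36.6 = 841.8 ft². Wetted perimeter P = b + 2y = 23 + 2×36.6 = 96.2 ft.
Hydraulic radius R = A/P = 841.8/96.2 = 8.751 ft.
Manning's equation: Q = (1.486/n) A R^(2/3) S^(1/2) = (1.486/0.022) × 841.8 × 8.751^(2/3) × 0.002^(1/2) = 10800 ft³/s.

Q = 10800 ft³/s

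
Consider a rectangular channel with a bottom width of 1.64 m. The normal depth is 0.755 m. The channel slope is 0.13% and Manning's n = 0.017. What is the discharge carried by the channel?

Flow area A = b·y = 1.64 × 0.755 = 1.238 m². Wetted perimeter P = b + 2y = 1.64 + 2×0.755 = 3.15 m.
Hydraulic radius R = A/P = 1.238/3.15 = 0.3931 m.
Manning's equation: Q = (1/n) A R^(2/3) S^(1/2) = (1/0.017) × 1.238 × 0.3931^(2/3) × 0.0013^(1/2) = 1.41 m³/s.

Q = 1.41 m³/s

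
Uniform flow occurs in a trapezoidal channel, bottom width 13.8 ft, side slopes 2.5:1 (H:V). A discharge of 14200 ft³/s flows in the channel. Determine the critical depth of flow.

y_c = 15.7 ft

At critical depth, Q² T / (g A³) = 1, i.e. A³/T = Q²/g = 14200²/32.2 = 6262000.
Try y = 19.1 ft: A³/T = 14860000 — too large.
Try y = 12.3 ft: A³/T = 2185000 — too small.
Try y = 15.7 ft: A³/T = 6260000 — matches.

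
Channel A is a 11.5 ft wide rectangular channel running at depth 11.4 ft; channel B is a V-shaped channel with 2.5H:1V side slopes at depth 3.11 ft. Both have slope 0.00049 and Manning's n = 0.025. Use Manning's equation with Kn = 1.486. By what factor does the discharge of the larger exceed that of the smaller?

Channel A: Flow area A = b·y = 11.5 × 11.4 = 131.1 ft². Wetted perimeter P = b + 2y = 11.5 + 2×11.4 = 34.3 ft. Hydraulic radius R = A/P = 131.1/34.3 = 3.822 ft. Q_A = (1.486/0.025)·131.1·3.822^(2/3)·√0.00049 = 421.7 ft³/s.
Channel B: For a triangular section with side slope z = 2.5: A = zy² = 2.5×3.11² = 24.18 ft²; P = 2y√(1+z²) = 2×3.11×2.693 = 16.75 ft. Hydraulic radius R = A/P = 24.18/16.75 = 1.444 ft. Q_B = (1.486/0.025)·24.18·1.444^(2/3)·√0.00049 = 40.64 ft³/s.
The larger discharge is 421.7 ft³/s and the smaller is 40.64 ft³/s; the ratio is 10.4.

10.4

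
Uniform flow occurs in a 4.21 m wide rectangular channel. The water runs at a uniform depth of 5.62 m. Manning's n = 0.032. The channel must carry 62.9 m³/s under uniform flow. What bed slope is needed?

Flow area A = b·y = 4.21 × 5.62 = 23.66 m². Wetted perimeter P = b + 2y = 4.21 + 2×5.62 = 15.45 m.
Hydraulic radius R = A/P = 23.66/15.45 = 1.531 m.
From Manning's equation, S = [nQ / (1 A R^(2/3))]² = [0.032 × 62.9 / (1 × 23.66 × 1.531^(2/3))]² = 0.0041.

S = 0.0041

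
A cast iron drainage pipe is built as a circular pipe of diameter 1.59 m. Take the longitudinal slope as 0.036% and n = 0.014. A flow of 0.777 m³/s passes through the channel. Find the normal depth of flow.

Manning's equation rearranged: A R^(2/3) = nQ / (1·√S) = 0.014 × 0.777 / (√0.00036) = 0.5733.
Try y = 0.968 m: A R^(2/3) = 0.7373 — over.
Try y = 0.617 m: A R^(2/3) = 0.3421 — short.
Try y = 0.827 m: A R^(2/3) = 0.5736 — close enough.

y_n = 0.827 m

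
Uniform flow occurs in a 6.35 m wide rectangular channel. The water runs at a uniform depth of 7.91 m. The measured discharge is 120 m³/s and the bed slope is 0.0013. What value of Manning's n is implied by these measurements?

Flow area A = b·y = 6.35 × 7.91 = 50.23 m². Wetted perimeter P = b + 2y = 6.35 + 2×7.91 = 22.17 m.
Hydraulic radius R = A/P = 50.23/22.17 = 2.266 m.
Rearranging Manning's equation: n = (1/Q) A R^(2/3) S^(1/2) = (1/120) × 50.23 × 2.266^(2/3) × √0.0013 = 0.026.

n = 0.026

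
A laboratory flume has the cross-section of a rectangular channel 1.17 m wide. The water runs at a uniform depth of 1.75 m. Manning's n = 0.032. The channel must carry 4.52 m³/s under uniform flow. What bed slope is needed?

Flow area A = b·y = 1.17 × 1.75 = 2.047 m². Wetted perimeter P = b + 2y = 1.17 + 2×1.75 = 4.67 m.
Hydraulic radius R = A/P = 2.047/4.67 = 0.4384 m.
From Manning's equation, S = [nQ / (1 A R^(2/3))]² = [0.032 × 4.52 / (1 × 2.047 × 0.4384^(2/3))]² = 0.015.

S = 0.015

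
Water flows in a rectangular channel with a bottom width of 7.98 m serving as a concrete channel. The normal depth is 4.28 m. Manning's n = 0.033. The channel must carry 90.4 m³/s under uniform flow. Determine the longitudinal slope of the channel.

Flow area A = b·y = 7.98 × 4.28 = 34.15 m². Wetted perimeter P = b + 2y = 7.98 + 2×4.28 = 16.54 m.
Hydraulic radius R = A/P = 34.15/16.54 = 2.065 m.
From Manning's equation, S = [nQ / (1 A R^(2/3))]² = [0.033 × 90.4 / (1 × 34.15 × 2.065^(2/3))]² = 0.0029.

S = 0.0029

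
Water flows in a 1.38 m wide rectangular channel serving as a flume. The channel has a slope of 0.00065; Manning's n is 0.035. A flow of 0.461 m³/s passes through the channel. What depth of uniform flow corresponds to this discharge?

y_n = 0.868 m

Manning's equation rearranged: A R^(2/3) = nQ / (1·√S) = 0.035 × 0.461 / (√0.00065) = 0.6329.
At y = 1.04 m: A R^(2/3) = 0.7982 — too large.
At y = 0.705 m: A R^(2/3) = 0.482 — too small.
At y = 0.868 m: A R^(2/3) = 0.6333 — close enough.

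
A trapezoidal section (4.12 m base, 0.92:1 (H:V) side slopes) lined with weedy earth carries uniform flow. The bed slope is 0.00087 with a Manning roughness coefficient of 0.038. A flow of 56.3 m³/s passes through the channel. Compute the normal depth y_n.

Manning's equation rearranged: A R^(2/3) = nQ / (1·√S) = 0.038 × 56.3 / (√0.00087) = 72.53.
Try y = 5.44 m: A R^(2/3) = 94.48 — high.
Try y = 4.78 m: A R^(2/3) = 72.57 — ≈ 72.53.

y_n = 4.78 m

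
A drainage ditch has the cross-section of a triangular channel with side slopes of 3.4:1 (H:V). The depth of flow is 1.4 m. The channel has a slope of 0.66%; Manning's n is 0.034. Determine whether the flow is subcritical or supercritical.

subcritical

For a triangular section with side slope z = 3.4: A = zy² = 3.4×1.4² = 6.664 m²; P = 2y√(1+z²) = 2×1.4×3.544 = 9.923 m.
Hydraulic radius R = A/P = 6.664/9.923 = 0.6716 m.
V = (1/n) R^(2/3) √S = (1/0.034) × 0.6716^(2/3) × √0.0066 = 1.832 m/s. Hydraulic depth D_h = A/T = 6.664/9.52 = 0.7 m.
Froude number Fr = V/√(g·D_h) = 1.832/√(9.81×0.7) = 0.699, which is less than 1, so the flow is subcritical.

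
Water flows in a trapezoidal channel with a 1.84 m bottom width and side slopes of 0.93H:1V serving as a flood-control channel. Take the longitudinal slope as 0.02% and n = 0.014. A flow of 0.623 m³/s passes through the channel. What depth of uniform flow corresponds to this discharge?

Manning's equation rearranged: A R^(2/3) = nQ / (1·√S) = 0.014 × 0.623 / (√0.0002) = 0.6167.
Try y = 0.564 m: A R^(2/3) = 0.7173 — high.
Try y = 0.411 m: A R^(2/3) = 0.4168 — low.
Try y = 0.517 m: A R^(2/3) = 0.6172 — ≈ 0.6167.

y_n = 0.517 m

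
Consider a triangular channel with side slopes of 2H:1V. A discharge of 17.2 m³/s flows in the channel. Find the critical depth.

y_c = 1.72 m

At critical depth, Q² T / (g A³) = 1, i.e. A³/T = Q²/g = 17.2²/9.81 = 30.16.
At y = 2.18 m: A³/T = 98.47 — over.
At y = 1.72 m: A³/T = 30.11 — matches.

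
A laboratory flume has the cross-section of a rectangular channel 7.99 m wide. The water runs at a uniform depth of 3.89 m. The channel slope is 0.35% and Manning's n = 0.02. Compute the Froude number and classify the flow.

Flow area A = b·y = 7.99 × 3.89 = 31.08 m². Wetted perimeter P = b + 2y = 7.99 + 2×3.89 = 15.77 m.
Hydraulic radius R = A/P = 31.08/15.77 = 1.971 m.
V = (1/n) R^(2/3) √S = (1/0.02) × 1.971^(2/3) × √0.0035 = 4.65 m/s. Hydraulic depth D_h = A/T = 31.08/7.99 = 3.89 m.
Froude number Fr = V/√(g·D_h) = 4.65/√(9.81×3.89) = 0.753, which is less than 1, so the flow is subcritical.

subcritical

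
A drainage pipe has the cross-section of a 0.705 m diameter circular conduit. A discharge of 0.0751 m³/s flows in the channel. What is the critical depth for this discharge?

At critical depth, Q² T / (g A³) = 1, i.e. A³/T = Q²/g = 0.0751²/9.81 = 0.0005749.
At y = 0.122 m: A³/T = 0.0001725 — too small.
At y = 0.19 m: A³/T = 0.0009753 — too large.
At y = 0.166 m: A³/T = 0.0005763 — ≈ 0.0005749.

y_c = 0.166 m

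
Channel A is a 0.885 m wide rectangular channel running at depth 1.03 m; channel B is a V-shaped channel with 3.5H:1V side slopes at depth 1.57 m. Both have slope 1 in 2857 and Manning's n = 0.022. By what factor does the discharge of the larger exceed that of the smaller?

Channel A: Flow area A = b·y = 0.885 × 1.03 = 0.9116 m². Wetted perimeter P = b + 2y = 0.885 + 2×1.03 = 2.945 m. Hydraulic radius R = A/P = 0.9116/2.945 = 0.3095 m. Q_A = (1/0.022)·0.9116·0.3095^(2/3)·√0.00035 = 0.3547 m³/s.
Channel B: For a triangular section with side slope z = 3.5: A = zy² = 3.5×1.57² = 8.627 m²; P = 2y√(1+z²) = 2×1.57×3.64 = 11.43 m. Hydraulic radius R = A/P = 8.627/11.43 = 0.7548 m. Q_B = (1/0.022)·8.627·0.7548^(2/3)·√0.00035 = 6.082 m³/s.
The larger discharge is 6.082 m³/s and the smaller is 0.3547 m³/s; the ratio is 17.1.

17.1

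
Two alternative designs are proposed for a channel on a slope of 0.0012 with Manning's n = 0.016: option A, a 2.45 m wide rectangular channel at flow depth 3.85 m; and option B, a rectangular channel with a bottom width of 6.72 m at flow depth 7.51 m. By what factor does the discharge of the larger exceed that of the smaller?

9.85

Channel A: Flow area A = b·y = 2.45 × 3.85 = 9.433 m². Wetted perimeter P = b + 2y = 2.45 + 2×3.85 = 10.15 m. Hydraulic radius R = A/P = 9.433/10.15 = 0.9293 m. Q_A = (1/0.016)·9.433·0.9293^(2/3)·√0.0012 = 19.45 m³/s.
Channel B: Flow area A = b·y = 6.72 × 7.51 = 50.47 m². Wetted perimeter P = b + 2y = 6.72 + 2×7.51 = 21.74 m. Hydraulic radius R = A/P = 50.47/21.74 = 2.321 m. Q_B = (1/0.016)·50.47·2.321^(2/3)·√0.0012 = 191.6 m³/s.
The larger discharge is 191.6 m³/s and the smaller is 19.45 m³/s; the ratio is 9.85.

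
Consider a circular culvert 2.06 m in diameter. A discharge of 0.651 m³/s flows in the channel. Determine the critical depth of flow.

y_c = 0.371 m

At critical depth, Q² T / (g A³) = 1, i.e. A³/T = Q²/g = 0.651²/9.81 = 0.0432.
Trying y = 0.295 m: A³/T = 0.01745 — short.
Trying y = 0.371 m: A³/T = 0.04299 — matches.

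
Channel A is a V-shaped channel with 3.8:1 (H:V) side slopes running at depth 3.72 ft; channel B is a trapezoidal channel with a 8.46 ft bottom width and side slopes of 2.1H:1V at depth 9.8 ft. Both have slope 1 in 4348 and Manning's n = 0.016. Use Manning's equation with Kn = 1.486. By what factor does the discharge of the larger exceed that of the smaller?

Channel A: For a triangular section with side slope z = 3.8: A = zy² = 3.8×3.72² = 52.59 ft²; P = 2y√(1+z²) = 2×3.72×3.929 = 29.23 ft. Hydraulic radius R = A/P = 52.59/29.23 = 1.799 ft. Q_A = (1.486/0.016)·52.59·1.799^(2/3)·√0.00023 = 109.5 ft³/s.
Channel B: With bottom width b = 8.46 ft and side slope z = 2.1: A = (b + zy)y = (8.46 + 2.1×9.8)×9.8 = 284.6 ft²; P = b + 2y√(1+z²) = 8.46 + 2×9.8×2.326 = 54.05 ft. Hydraulic radius R = A/P = 284.6/54.05 = 5.265 ft. Q_B = (1.486/0.016)·284.6·5.265^(2/3)·√0.00023 = 1213 ft³/s.
The larger discharge is 1213 ft³/s and the smaller is 109.5 ft³/s; the ratio is 11.1.

11.1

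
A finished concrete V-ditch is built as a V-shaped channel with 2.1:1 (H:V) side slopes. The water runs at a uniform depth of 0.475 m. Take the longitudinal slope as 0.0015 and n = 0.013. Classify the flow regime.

For a triangular section with side slope z = 2.1: A = zy² = 2.1×0.475² = 0.4738 m²; P = 2y√(1+z²) = 2×0.475×2.326 = 2.21 m.
Hydraulic radius R = A/P = 0.4738/2.21 = 0.2144 m.
V = (1/n) R^(2/3) √S = (1/0.013) × 0.2144^(2/3) × √0.0015 = 1.067 m/s. Hydraulic depth D_h = A/T = 0.4738/1.995 = 0.2375 m.
Froude number Fr = V/√(g·D_h) = 1.067/√(9.81×0.2375) = 0.699, which is less than 1, so the flow is subcritical.

subcritical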